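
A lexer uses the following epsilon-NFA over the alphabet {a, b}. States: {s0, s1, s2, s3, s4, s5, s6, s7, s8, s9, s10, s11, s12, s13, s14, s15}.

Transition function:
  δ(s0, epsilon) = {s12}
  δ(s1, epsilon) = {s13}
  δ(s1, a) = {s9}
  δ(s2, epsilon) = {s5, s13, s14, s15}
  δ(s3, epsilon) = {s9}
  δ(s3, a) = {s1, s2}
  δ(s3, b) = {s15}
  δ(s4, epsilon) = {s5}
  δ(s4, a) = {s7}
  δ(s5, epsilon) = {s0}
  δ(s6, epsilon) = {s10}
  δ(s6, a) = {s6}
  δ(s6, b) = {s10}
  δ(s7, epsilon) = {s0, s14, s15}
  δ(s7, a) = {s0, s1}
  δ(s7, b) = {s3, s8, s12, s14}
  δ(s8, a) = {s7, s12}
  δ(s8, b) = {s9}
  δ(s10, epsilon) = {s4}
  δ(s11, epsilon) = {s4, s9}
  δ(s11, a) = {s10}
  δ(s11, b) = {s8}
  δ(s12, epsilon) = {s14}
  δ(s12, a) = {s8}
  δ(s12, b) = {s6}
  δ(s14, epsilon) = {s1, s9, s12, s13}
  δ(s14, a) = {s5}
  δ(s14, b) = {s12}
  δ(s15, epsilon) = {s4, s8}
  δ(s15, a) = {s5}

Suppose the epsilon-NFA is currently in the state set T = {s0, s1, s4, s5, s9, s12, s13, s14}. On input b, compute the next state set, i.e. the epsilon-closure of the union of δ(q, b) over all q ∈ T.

{s0, s1, s4, s5, s6, s9, s10, s12, s13, s14}

s12 on b → {s6}.
s14 on b → {s12}.
No b-transition from s0, s1, s4, s5, s9, s13.
Union after reading b: {s6, s12}.
Now take the epsilon-closure:
From s6 via epsilon: add s10.
From s12 via epsilon: add s14.
From s10 via epsilon: add s4.
From s14 via epsilon: add s1, s9, s13.
From s4 via epsilon: add s5.
From s5 via epsilon: add s0.
No new states can be added; the closed set is {s0, s1, s4, s5, s6, s9, s10, s12, s13, s14}.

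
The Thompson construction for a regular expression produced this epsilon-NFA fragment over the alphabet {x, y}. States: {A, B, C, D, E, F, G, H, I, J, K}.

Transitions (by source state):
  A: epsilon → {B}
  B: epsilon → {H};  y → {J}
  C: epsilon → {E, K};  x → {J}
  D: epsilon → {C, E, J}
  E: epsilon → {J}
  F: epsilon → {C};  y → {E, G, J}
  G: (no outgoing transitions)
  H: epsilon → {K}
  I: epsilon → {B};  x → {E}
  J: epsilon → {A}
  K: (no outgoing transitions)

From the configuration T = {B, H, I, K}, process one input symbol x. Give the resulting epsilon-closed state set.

{A, B, E, H, J, K}

I on x → {E}.
No x-transition from B, H, K.
Union after reading x: {E}.
Now take the epsilon-closure:
From E via epsilon: add J.
From J via epsilon: add A.
From A via epsilon: add B.
From B via epsilon: add H.
From H via epsilon: add K.
No new states can be added; the closed set is {A, B, E, H, J, K}.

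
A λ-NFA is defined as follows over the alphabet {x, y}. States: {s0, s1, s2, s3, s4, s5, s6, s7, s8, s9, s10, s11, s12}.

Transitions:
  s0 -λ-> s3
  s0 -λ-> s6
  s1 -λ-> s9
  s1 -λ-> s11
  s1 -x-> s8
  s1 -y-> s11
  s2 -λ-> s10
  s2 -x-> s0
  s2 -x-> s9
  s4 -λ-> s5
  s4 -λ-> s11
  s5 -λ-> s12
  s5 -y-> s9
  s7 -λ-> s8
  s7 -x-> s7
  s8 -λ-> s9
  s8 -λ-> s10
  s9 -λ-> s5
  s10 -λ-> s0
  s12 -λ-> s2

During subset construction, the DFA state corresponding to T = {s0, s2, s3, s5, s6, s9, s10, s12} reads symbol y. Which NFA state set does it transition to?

s5 on y → {s9}.
No y-transition from s0, s2, s3, s6, s9, s10, s12.
Union after reading y: {s9}.
Now take the λ-closure:
From s9 via λ: add s5.
From s5 via λ: add s12.
From s12 via λ: add s2.
From s2 via λ: add s10.
From s10 via λ: add s0.
From s0 via λ: add s3, s6.
No new states can be added; the closed set is {s0, s2, s3, s5, s6, s9, s10, s12}.

{s0, s2, s3, s5, s6, s9, s10, s12}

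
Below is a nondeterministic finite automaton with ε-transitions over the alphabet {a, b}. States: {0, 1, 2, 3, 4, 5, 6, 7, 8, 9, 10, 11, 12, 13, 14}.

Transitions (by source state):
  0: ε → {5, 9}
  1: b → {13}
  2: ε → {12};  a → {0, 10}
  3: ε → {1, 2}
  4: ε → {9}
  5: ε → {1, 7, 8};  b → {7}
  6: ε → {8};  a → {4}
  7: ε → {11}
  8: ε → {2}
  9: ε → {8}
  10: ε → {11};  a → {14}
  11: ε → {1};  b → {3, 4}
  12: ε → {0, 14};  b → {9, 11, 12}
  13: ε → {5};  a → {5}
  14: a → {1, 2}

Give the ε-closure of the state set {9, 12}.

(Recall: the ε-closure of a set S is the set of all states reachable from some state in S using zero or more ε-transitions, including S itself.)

{0, 1, 2, 5, 7, 8, 9, 11, 12, 14}

Start with {9, 12}.
From 9 via ε: add 8.
From 12 via ε: add 0, 14.
From 0 via ε: add 5.
From 8 via ε: add 2.
From 5 via ε: add 1, 7.
From 7 via ε: add 11.
No new states can be added; the closed set is {0, 1, 2, 5, 7, 8, 9, 11, 12, 14}.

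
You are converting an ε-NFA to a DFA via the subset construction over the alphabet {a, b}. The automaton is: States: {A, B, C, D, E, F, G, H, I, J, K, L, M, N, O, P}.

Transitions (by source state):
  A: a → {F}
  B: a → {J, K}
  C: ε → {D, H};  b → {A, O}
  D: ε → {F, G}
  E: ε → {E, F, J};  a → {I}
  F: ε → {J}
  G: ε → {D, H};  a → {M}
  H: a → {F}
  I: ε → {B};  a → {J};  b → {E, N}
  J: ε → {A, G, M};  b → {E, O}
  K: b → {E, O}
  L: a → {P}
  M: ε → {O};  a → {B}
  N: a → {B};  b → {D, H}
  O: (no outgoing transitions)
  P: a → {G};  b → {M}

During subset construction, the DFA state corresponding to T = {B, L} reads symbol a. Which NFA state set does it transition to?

B on a → {J, K}.
L on a → {P}.
Union after reading a: {J, K, P}.
Now take the ε-closure:
From J via ε: add A, G, M.
From G via ε: add D, H.
From M via ε: add O.
From D via ε: add F.
No new states can be added; the closed set is {A, D, F, G, H, J, K, M, O, P}.

{A, D, F, G, H, J, K, M, O, P}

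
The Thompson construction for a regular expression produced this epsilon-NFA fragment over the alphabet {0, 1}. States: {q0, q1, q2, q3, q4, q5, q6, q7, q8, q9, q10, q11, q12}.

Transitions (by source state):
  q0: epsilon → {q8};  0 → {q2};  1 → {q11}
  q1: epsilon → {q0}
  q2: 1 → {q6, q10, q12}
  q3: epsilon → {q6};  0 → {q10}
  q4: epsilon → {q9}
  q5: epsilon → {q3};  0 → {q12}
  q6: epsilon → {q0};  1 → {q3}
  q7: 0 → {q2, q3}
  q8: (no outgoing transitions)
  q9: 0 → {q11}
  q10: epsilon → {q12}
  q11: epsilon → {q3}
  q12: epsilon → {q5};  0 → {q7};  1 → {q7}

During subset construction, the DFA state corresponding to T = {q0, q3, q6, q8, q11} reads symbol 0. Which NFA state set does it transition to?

q0 on 0 → {q2}.
q3 on 0 → {q10}.
No 0-transition from q6, q8, q11.
Union after reading 0: {q2, q10}.
Now take the epsilon-closure:
From q10 via epsilon: add q12.
From q12 via epsilon: add q5.
From q5 via epsilon: add q3.
From q3 via epsilon: add q6.
From q6 via epsilon: add q0.
From q0 via epsilon: add q8.
No new states can be added; the closed set is {q0, q2, q3, q5, q6, q8, q10, q12}.

{q0, q2, q3, q5, q6, q8, q10, q12}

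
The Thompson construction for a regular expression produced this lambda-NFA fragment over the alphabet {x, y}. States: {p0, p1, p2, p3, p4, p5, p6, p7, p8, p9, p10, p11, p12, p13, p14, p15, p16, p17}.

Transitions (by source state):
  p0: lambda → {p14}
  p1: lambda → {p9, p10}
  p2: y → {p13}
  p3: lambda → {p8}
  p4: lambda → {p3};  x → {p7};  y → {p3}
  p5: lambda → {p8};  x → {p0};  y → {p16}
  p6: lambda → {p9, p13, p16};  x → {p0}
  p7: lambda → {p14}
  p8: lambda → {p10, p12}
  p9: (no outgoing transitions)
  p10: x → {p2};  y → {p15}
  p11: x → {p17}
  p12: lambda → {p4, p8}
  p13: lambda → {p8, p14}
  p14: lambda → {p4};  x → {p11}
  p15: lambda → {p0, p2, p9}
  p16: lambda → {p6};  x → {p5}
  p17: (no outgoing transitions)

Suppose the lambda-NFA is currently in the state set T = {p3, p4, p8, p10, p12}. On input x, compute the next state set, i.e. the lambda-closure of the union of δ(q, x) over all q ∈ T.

p4 on x → {p7}.
p10 on x → {p2}.
No x-transition from p3, p8, p12.
Union after reading x: {p2, p7}.
Now take the lambda-closure:
From p7 via lambda: add p14.
From p14 via lambda: add p4.
From p4 via lambda: add p3.
From p3 via lambda: add p8.
From p8 via lambda: add p10, p12.
No new states can be added; the closed set is {p2, p3, p4, p7, p8, p10, p12, p14}.

{p2, p3, p4, p7, p8, p10, p12, p14}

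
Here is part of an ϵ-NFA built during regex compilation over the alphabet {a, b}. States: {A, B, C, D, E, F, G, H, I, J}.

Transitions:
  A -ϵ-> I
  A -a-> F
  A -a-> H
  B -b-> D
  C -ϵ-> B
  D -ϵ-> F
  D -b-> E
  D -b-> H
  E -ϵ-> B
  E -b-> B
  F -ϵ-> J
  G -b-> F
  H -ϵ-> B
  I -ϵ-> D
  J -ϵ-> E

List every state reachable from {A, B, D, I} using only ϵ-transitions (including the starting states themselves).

Start with {A, B, D, I}.
From D via ϵ: add F.
From F via ϵ: add J.
From J via ϵ: add E.
No new states can be added; the closed set is {A, B, D, E, F, I, J}.

{A, B, D, E, F, I, J}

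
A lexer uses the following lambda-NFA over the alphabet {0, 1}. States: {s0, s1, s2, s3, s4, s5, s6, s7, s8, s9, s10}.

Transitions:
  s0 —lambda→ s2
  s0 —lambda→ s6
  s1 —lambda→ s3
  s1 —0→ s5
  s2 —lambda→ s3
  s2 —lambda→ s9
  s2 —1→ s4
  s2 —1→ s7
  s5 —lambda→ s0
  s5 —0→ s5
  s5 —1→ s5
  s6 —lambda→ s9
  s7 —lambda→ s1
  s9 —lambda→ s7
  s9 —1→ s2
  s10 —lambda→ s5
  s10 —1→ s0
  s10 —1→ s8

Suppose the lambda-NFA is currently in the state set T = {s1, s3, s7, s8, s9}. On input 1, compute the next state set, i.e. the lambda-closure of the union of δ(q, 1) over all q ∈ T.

{s1, s2, s3, s7, s9}

s9 on 1 → {s2}.
No 1-transition from s1, s3, s7, s8.
Union after reading 1: {s2}.
Now take the lambda-closure:
From s2 via lambda: add s3, s9.
From s9 via lambda: add s7.
From s7 via lambda: add s1.
No new states can be added; the closed set is {s1, s2, s3, s7, s9}.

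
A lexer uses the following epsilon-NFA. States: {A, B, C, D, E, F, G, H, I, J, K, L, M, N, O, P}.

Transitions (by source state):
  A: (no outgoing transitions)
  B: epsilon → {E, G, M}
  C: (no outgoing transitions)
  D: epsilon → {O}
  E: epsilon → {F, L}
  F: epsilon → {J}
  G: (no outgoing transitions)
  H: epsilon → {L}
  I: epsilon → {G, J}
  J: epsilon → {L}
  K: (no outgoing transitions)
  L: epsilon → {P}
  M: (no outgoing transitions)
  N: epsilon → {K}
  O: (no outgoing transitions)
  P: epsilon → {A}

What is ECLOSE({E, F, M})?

Start with {E, F, M}.
From E via epsilon: add L.
From F via epsilon: add J.
From L via epsilon: add P.
From P via epsilon: add A.
No new states can be added; the closed set is {A, E, F, J, L, M, P}.

{A, E, F, J, L, M, P}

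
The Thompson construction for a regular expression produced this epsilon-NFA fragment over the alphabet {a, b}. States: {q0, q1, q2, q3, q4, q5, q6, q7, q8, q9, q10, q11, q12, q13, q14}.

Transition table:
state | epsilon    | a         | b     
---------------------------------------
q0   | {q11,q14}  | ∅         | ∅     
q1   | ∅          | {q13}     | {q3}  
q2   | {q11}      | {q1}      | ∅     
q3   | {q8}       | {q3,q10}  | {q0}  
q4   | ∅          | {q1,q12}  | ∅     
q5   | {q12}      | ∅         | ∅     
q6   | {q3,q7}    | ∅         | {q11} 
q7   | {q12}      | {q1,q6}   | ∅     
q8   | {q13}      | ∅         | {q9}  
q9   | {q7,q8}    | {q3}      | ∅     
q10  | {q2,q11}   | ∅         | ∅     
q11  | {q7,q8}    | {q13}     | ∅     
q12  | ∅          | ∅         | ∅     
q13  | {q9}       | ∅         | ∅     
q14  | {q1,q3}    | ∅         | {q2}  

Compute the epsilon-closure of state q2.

Start with {q2}.
From q2 via epsilon: add q11.
From q11 via epsilon: add q7, q8.
From q7 via epsilon: add q12.
From q8 via epsilon: add q13.
From q13 via epsilon: add q9.
No new states can be added; the closed set is {q2, q7, q8, q9, q11, q12, q13}.

{q2, q7, q8, q9, q11, q12, q13}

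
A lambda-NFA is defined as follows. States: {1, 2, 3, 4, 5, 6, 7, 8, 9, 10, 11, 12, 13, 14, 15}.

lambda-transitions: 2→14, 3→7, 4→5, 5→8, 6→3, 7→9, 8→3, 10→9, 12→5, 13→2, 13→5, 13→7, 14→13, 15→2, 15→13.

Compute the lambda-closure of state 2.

Start with {2}.
From 2 via lambda: add 14.
From 14 via lambda: add 13.
From 13 via lambda: add 5, 7.
From 5 via lambda: add 8.
From 7 via lambda: add 9.
From 8 via lambda: add 3.
No new states can be added; the closed set is {2, 3, 5, 7, 8, 9, 13, 14}.

{2, 3, 5, 7, 8, 9, 13, 14}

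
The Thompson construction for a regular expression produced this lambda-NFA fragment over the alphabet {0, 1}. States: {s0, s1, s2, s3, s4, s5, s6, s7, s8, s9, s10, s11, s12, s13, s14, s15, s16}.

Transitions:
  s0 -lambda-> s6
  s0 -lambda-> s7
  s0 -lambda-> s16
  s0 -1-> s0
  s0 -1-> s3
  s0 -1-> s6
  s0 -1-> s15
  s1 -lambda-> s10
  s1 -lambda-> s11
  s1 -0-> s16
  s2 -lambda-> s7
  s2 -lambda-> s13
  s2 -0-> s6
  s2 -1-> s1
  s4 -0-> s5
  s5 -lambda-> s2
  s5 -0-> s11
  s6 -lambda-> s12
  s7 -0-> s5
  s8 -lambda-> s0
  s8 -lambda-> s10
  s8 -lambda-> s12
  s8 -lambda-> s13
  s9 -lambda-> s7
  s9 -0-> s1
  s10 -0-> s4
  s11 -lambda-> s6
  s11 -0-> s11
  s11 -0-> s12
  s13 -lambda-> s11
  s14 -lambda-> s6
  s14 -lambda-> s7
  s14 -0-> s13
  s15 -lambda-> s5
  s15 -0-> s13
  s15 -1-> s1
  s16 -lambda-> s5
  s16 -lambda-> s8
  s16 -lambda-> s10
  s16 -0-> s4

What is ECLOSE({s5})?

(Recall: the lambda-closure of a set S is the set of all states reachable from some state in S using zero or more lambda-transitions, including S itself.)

Start with {s5}.
From s5 via lambda: add s2.
From s2 via lambda: add s7, s13.
From s13 via lambda: add s11.
From s11 via lambda: add s6.
From s6 via lambda: add s12.
No new states can be added; the closed set is {s2, s5, s6, s7, s11, s12, s13}.

{s2, s5, s6, s7, s11, s12, s13}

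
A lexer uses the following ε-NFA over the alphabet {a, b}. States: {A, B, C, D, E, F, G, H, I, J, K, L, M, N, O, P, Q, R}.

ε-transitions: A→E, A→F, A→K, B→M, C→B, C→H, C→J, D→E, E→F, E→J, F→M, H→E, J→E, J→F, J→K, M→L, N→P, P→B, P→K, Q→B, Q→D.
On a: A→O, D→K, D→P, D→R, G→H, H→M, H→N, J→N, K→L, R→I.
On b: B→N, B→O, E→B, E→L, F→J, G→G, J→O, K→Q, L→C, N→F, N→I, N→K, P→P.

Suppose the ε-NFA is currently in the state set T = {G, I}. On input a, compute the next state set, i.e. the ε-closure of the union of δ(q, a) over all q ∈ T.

G on a → {H}.
No a-transition from I.
Union after reading a: {H}.
Now take the ε-closure:
From H via ε: add E.
From E via ε: add F, J.
From F via ε: add M.
From J via ε: add K.
From M via ε: add L.
No new states can be added; the closed set is {E, F, H, J, K, L, M}.

{E, F, H, J, K, L, M}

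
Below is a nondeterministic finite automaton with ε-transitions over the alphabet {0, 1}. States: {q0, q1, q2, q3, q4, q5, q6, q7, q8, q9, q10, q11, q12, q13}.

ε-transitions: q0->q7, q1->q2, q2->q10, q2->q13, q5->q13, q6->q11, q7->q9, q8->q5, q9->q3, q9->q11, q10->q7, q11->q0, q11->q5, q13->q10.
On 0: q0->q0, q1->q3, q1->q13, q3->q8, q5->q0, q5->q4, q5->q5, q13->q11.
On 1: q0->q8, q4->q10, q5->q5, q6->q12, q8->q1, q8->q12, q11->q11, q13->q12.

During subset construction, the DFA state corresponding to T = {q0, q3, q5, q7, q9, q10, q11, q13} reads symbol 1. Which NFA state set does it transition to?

{q0, q3, q5, q7, q8, q9, q10, q11, q12, q13}

q0 on 1 → {q8}.
q5 on 1 → {q5}.
q11 on 1 → {q11}.
q13 on 1 → {q12}.
No 1-transition from q3, q7, q9, q10.
Union after reading 1: {q5, q8, q11, q12}.
Now take the ε-closure:
From q5 via ε: add q13.
From q11 via ε: add q0.
From q0 via ε: add q7.
From q13 via ε: add q10.
From q7 via ε: add q9.
From q9 via ε: add q3.
No new states can be added; the closed set is {q0, q3, q5, q7, q8, q9, q10, q11, q12, q13}.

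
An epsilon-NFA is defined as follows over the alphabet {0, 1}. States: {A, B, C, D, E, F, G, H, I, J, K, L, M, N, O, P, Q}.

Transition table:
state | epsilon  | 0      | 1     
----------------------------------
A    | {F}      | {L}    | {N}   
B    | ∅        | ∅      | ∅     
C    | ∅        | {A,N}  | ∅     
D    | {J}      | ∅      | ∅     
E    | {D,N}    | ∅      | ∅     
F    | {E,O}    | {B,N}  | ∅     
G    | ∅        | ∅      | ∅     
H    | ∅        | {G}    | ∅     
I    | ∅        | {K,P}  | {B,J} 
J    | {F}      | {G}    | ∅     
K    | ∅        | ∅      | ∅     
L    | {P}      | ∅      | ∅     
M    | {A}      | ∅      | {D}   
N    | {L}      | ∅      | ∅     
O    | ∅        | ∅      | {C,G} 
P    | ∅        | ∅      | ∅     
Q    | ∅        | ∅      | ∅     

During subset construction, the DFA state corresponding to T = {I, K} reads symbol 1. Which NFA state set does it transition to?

I on 1 → {B, J}.
No 1-transition from K.
Union after reading 1: {B, J}.
Now take the epsilon-closure:
From J via epsilon: add F.
From F via epsilon: add E, O.
From E via epsilon: add D, N.
From N via epsilon: add L.
From L via epsilon: add P.
No new states can be added; the closed set is {B, D, E, F, J, L, N, O, P}.

{B, D, E, F, J, L, N, O, P}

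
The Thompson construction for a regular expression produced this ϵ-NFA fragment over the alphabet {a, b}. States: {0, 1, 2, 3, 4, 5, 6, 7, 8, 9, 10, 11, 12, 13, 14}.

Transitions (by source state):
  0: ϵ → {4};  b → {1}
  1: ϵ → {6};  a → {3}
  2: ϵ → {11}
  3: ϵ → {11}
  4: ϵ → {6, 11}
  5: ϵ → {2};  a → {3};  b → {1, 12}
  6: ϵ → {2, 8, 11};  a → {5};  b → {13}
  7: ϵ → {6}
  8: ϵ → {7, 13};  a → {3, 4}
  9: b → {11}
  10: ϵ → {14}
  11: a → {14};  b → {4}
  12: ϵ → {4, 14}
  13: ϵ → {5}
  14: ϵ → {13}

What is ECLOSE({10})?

Start with {10}.
From 10 via ϵ: add 14.
From 14 via ϵ: add 13.
From 13 via ϵ: add 5.
From 5 via ϵ: add 2.
From 2 via ϵ: add 11.
No new states can be added; the closed set is {2, 5, 10, 11, 13, 14}.

{2, 5, 10, 11, 13, 14}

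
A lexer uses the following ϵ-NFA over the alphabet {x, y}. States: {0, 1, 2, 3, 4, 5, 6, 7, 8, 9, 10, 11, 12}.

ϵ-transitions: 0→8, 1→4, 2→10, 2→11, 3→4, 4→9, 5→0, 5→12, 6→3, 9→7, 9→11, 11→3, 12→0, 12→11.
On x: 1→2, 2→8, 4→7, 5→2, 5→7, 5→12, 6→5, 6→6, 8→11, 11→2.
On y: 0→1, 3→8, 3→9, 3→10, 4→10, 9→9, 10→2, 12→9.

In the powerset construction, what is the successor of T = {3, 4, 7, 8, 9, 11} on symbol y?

3 on y → {8, 9, 10}.
4 on y → {10}.
9 on y → {9}.
No y-transition from 7, 8, 11.
Union after reading y: {8, 9, 10}.
Now take the ϵ-closure:
From 9 via ϵ: add 7, 11.
From 11 via ϵ: add 3.
From 3 via ϵ: add 4.
No new states can be added; the closed set is {3, 4, 7, 8, 9, 10, 11}.

{3, 4, 7, 8, 9, 10, 11}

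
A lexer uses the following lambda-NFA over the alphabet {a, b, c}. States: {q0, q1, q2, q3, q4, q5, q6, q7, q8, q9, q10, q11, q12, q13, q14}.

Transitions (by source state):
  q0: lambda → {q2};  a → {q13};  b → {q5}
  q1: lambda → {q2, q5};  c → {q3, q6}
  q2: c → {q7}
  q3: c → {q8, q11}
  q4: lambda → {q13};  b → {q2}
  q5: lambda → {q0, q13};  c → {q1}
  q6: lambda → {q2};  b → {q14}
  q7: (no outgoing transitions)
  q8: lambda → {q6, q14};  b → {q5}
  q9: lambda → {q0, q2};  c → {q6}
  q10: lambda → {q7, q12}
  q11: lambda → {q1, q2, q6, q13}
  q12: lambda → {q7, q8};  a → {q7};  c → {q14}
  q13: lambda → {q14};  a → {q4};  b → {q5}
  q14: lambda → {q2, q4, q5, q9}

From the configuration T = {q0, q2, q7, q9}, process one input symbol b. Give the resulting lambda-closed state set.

q0 on b → {q5}.
No b-transition from q2, q7, q9.
Union after reading b: {q5}.
Now take the lambda-closure:
From q5 via lambda: add q0, q13.
From q0 via lambda: add q2.
From q13 via lambda: add q14.
From q14 via lambda: add q4, q9.
No new states can be added; the closed set is {q0, q2, q4, q5, q9, q13, q14}.

{q0, q2, q4, q5, q9, q13, q14}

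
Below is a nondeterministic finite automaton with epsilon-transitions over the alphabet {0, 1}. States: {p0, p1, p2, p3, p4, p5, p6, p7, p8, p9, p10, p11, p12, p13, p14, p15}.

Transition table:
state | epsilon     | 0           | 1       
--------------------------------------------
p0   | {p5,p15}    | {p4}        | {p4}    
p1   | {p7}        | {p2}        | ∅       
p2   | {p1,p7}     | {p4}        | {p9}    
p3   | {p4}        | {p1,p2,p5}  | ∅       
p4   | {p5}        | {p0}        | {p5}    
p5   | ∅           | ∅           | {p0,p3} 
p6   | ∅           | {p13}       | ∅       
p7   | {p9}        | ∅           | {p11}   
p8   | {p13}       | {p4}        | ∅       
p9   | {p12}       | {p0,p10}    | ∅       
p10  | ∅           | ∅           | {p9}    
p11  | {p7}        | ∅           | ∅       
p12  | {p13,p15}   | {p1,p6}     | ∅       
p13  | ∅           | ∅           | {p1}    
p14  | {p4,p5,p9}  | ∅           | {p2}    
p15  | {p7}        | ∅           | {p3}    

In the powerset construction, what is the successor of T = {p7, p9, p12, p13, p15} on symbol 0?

p9 on 0 → {p0, p10}.
p12 on 0 → {p1, p6}.
No 0-transition from p7, p13, p15.
Union after reading 0: {p0, p1, p6, p10}.
Now take the epsilon-closure:
From p0 via epsilon: add p5, p15.
From p1 via epsilon: add p7.
From p7 via epsilon: add p9.
From p9 via epsilon: add p12.
From p12 via epsilon: add p13.
No new states can be added; the closed set is {p0, p1, p5, p6, p7, p9, p10, p12, p13, p15}.

{p0, p1, p5, p6, p7, p9, p10, p12, p13, p15}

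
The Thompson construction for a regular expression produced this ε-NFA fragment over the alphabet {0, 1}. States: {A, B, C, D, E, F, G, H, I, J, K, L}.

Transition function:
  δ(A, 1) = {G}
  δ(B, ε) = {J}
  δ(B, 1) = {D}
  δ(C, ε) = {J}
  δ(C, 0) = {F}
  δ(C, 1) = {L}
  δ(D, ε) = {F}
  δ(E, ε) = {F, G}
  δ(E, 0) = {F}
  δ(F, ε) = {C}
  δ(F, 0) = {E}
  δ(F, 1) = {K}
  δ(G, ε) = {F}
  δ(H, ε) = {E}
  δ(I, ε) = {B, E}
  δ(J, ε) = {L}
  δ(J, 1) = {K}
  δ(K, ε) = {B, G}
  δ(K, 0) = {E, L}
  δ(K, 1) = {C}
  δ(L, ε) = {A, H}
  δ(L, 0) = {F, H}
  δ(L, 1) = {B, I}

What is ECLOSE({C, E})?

Start with {C, E}.
From C via ε: add J.
From E via ε: add F, G.
From J via ε: add L.
From L via ε: add A, H.
No new states can be added; the closed set is {A, C, E, F, G, H, J, L}.

{A, C, E, F, G, H, J, L}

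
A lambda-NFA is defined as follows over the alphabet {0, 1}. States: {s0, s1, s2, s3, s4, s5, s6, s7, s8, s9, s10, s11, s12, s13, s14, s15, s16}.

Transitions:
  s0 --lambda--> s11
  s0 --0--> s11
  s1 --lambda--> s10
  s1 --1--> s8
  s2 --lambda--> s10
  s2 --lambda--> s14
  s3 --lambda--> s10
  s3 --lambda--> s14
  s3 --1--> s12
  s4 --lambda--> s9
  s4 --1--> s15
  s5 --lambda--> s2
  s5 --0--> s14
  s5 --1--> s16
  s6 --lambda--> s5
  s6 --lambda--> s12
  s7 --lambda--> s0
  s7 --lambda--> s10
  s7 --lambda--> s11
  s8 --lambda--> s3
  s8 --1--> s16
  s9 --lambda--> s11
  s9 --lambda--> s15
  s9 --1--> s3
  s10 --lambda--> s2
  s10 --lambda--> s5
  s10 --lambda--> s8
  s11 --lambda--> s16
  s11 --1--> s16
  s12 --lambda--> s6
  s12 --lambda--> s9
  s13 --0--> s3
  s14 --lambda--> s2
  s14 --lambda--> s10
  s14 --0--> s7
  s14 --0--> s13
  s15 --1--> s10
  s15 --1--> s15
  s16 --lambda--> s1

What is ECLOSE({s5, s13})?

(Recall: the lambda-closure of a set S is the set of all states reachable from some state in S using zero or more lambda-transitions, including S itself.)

{s2, s3, s5, s8, s10, s13, s14}

Start with {s5, s13}.
From s5 via lambda: add s2.
From s2 via lambda: add s10, s14.
From s10 via lambda: add s8.
From s8 via lambda: add s3.
No new states can be added; the closed set is {s2, s3, s5, s8, s10, s13, s14}.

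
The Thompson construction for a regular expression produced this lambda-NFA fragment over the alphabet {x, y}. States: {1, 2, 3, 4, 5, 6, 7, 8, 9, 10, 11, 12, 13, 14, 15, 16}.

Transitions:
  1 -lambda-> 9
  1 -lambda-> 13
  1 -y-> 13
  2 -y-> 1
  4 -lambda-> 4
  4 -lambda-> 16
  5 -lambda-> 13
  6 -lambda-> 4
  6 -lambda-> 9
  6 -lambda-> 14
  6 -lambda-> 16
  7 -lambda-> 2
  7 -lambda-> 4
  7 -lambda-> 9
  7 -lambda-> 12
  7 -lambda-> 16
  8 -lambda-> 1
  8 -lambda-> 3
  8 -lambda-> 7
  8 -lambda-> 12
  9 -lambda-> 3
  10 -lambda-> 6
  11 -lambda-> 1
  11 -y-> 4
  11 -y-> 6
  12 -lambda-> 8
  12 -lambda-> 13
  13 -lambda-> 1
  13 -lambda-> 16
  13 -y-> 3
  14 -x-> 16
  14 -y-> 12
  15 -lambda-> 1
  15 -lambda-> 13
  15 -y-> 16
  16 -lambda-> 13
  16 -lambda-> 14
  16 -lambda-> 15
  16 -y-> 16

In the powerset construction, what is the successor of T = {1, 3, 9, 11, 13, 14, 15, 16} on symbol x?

14 on x → {16}.
No x-transition from 1, 3, 9, 11, 13, 15, 16.
Union after reading x: {16}.
Now take the lambda-closure:
From 16 via lambda: add 13, 14, 15.
From 13 via lambda: add 1.
From 1 via lambda: add 9.
From 9 via lambda: add 3.
No new states can be added; the closed set is {1, 3, 9, 13, 14, 15, 16}.

{1, 3, 9, 13, 14, 15, 16}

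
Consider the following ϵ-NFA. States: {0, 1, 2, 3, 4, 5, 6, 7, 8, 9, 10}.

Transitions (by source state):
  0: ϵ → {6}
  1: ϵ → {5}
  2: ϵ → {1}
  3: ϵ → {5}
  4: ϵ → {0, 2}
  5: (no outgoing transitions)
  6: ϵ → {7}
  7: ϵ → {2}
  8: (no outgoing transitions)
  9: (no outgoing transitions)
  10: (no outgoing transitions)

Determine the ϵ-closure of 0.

{0, 1, 2, 5, 6, 7}

Start with {0}.
From 0 via ϵ: add 6.
From 6 via ϵ: add 7.
From 7 via ϵ: add 2.
From 2 via ϵ: add 1.
From 1 via ϵ: add 5.
No new states can be added; the closed set is {0, 1, 2, 5, 6, 7}.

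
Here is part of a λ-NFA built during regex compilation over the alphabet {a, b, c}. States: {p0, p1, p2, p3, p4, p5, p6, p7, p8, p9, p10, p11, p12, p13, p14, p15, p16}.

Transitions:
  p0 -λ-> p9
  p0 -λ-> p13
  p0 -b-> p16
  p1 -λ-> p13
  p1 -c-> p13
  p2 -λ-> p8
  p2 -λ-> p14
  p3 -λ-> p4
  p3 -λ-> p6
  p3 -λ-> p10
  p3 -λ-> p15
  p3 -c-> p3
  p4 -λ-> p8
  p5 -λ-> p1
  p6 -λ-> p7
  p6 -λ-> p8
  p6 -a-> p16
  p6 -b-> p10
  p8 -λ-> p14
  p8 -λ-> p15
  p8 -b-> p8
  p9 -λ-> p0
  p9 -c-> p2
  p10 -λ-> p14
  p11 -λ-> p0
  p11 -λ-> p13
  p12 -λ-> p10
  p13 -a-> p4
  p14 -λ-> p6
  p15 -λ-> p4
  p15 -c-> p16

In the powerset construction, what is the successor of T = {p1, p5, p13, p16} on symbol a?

{p4, p6, p7, p8, p14, p15}

p13 on a → {p4}.
No a-transition from p1, p5, p16.
Union after reading a: {p4}.
Now take the λ-closure:
From p4 via λ: add p8.
From p8 via λ: add p14, p15.
From p14 via λ: add p6.
From p6 via λ: add p7.
No new states can be added; the closed set is {p4, p6, p7, p8, p14, p15}.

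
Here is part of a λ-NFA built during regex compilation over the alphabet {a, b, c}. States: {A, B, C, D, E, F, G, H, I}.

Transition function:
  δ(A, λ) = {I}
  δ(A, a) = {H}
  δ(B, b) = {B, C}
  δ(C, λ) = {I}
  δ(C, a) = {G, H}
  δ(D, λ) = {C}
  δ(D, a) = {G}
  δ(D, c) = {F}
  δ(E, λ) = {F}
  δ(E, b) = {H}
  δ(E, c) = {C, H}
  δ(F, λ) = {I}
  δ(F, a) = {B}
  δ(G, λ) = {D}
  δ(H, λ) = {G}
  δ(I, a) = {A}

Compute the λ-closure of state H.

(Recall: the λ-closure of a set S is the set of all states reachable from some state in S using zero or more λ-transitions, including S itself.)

{C, D, G, H, I}

Start with {H}.
From H via λ: add G.
From G via λ: add D.
From D via λ: add C.
From C via λ: add I.
No new states can be added; the closed set is {C, D, G, H, I}.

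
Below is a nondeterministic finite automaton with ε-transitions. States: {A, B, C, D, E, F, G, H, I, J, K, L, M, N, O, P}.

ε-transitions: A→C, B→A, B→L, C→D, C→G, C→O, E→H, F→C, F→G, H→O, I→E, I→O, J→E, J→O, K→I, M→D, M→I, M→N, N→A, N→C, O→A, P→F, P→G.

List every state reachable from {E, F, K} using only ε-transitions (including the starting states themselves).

Start with {E, F, K}.
From E via ε: add H.
From F via ε: add C, G.
From K via ε: add I.
From C via ε: add D, O.
From O via ε: add A.
No new states can be added; the closed set is {A, C, D, E, F, G, H, I, K, O}.

{A, C, D, E, F, G, H, I, K, O}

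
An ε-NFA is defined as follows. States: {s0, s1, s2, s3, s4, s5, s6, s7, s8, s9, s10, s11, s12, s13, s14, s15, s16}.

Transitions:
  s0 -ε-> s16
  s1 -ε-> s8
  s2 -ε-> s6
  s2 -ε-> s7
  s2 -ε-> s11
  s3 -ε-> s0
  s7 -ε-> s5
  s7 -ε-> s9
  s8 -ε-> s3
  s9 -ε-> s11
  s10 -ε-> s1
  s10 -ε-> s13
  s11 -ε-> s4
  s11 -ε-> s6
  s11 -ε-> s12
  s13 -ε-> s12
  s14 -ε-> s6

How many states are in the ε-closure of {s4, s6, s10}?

10

Start with {s4, s6, s10}.
From s10 via ε: add s1, s13.
From s1 via ε: add s8.
From s13 via ε: add s12.
From s8 via ε: add s3.
From s3 via ε: add s0.
From s0 via ε: add s16.
ε-closure = {s0, s1, s3, s4, s6, s8, s10, s12, s13, s16}, which has 10 states.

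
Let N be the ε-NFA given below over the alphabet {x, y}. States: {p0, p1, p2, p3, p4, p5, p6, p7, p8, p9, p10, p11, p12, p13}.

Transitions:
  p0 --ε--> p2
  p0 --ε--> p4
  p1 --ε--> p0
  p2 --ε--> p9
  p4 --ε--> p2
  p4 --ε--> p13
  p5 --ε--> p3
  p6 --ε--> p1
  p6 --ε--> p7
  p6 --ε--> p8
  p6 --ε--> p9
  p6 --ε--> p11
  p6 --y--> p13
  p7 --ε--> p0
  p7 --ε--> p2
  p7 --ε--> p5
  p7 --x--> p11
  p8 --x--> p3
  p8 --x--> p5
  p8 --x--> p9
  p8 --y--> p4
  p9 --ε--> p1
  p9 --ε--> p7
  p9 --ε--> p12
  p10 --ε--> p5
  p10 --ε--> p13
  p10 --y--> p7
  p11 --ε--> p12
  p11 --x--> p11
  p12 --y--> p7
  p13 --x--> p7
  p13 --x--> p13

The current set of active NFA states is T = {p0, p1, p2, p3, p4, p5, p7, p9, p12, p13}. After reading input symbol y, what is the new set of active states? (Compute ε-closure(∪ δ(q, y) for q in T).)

{p0, p1, p2, p3, p4, p5, p7, p9, p12, p13}

p12 on y → {p7}.
No y-transition from p0, p1, p2, p3, p4, p5, p7, p9, p13.
Union after reading y: {p7}.
Now take the ε-closure:
From p7 via ε: add p0, p2, p5.
From p0 via ε: add p4.
From p2 via ε: add p9.
From p5 via ε: add p3.
From p4 via ε: add p13.
From p9 via ε: add p1, p12.
No new states can be added; the closed set is {p0, p1, p2, p3, p4, p5, p7, p9, p12, p13}.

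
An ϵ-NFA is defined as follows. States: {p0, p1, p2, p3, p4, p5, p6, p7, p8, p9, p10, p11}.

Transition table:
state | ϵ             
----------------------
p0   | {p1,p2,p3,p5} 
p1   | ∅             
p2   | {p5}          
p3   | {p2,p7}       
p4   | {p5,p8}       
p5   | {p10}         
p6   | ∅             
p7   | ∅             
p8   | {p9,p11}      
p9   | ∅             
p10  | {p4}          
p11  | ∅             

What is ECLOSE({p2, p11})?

Start with {p2, p11}.
From p2 via ϵ: add p5.
From p5 via ϵ: add p10.
From p10 via ϵ: add p4.
From p4 via ϵ: add p8.
From p8 via ϵ: add p9.
No new states can be added; the closed set is {p2, p4, p5, p8, p9, p10, p11}.

{p2, p4, p5, p8, p9, p10, p11}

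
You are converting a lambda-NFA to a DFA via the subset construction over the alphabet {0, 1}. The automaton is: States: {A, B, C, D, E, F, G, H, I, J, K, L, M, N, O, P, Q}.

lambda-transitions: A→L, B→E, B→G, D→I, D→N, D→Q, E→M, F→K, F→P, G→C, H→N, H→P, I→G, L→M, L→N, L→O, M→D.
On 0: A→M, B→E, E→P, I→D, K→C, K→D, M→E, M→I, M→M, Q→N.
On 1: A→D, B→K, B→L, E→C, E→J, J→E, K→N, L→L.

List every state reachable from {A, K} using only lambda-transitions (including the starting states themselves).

{A, C, D, G, I, K, L, M, N, O, Q}

Start with {A, K}.
From A via lambda: add L.
From L via lambda: add M, N, O.
From M via lambda: add D.
From D via lambda: add I, Q.
From I via lambda: add G.
From G via lambda: add C.
No new states can be added; the closed set is {A, C, D, G, I, K, L, M, N, O, Q}.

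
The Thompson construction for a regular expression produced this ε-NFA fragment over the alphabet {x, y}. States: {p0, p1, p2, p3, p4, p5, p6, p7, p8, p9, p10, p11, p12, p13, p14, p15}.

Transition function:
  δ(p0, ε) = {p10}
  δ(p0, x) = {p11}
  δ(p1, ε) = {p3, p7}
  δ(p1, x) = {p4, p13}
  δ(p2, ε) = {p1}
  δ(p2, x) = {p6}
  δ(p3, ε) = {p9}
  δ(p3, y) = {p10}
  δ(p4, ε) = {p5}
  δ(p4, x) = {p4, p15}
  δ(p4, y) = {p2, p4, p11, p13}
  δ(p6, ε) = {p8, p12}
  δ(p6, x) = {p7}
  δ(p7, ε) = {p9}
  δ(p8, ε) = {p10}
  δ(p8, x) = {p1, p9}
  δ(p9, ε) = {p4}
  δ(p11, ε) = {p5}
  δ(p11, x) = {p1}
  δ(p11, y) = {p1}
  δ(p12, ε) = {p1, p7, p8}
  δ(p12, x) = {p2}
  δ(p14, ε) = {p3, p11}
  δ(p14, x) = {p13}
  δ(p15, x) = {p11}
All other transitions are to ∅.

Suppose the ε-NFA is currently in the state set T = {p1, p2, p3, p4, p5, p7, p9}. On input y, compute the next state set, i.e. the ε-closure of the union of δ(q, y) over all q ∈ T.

p3 on y → {p10}.
p4 on y → {p2, p4, p11, p13}.
No y-transition from p1, p2, p5, p7, p9.
Union after reading y: {p2, p4, p10, p11, p13}.
Now take the ε-closure:
From p2 via ε: add p1.
From p4 via ε: add p5.
From p1 via ε: add p3, p7.
From p3 via ε: add p9.
No new states can be added; the closed set is {p1, p2, p3, p4, p5, p7, p9, p10, p11, p13}.

{p1, p2, p3, p4, p5, p7, p9, p10, p11, p13}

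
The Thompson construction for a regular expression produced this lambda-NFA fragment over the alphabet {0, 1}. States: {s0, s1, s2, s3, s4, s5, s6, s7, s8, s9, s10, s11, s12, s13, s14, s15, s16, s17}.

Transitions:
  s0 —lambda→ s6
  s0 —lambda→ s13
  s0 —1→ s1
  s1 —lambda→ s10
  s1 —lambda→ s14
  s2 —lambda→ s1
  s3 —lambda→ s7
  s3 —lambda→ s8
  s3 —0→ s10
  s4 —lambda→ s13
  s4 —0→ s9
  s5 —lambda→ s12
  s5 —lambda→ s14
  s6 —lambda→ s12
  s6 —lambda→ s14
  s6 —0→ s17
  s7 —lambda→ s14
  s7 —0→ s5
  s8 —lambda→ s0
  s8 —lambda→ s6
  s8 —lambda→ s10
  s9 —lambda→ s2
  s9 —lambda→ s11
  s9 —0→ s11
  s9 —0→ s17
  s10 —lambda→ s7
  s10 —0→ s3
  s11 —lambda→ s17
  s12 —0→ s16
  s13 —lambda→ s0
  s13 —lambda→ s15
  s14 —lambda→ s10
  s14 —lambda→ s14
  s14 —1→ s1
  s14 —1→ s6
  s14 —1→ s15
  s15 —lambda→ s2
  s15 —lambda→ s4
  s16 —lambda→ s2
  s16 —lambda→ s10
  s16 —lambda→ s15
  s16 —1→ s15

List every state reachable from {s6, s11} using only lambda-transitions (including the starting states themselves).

Start with {s6, s11}.
From s6 via lambda: add s12, s14.
From s11 via lambda: add s17.
From s14 via lambda: add s10.
From s10 via lambda: add s7.
No new states can be added; the closed set is {s6, s7, s10, s11, s12, s14, s17}.

{s6, s7, s10, s11, s12, s14, s17}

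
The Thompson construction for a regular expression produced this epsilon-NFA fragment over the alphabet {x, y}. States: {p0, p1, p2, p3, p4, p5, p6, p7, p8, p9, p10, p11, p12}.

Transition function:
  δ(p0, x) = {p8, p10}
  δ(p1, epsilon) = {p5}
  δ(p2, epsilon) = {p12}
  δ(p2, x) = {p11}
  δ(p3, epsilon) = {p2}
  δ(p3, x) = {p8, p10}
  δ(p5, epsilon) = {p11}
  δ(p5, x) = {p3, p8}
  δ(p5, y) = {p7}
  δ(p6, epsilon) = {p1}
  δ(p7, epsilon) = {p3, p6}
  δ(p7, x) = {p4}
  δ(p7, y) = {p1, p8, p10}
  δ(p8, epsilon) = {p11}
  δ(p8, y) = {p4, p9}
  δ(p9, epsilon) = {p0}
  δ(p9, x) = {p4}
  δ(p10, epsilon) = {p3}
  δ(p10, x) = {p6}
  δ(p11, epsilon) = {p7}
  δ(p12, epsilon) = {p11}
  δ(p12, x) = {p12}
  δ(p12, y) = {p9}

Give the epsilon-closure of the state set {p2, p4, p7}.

Start with {p2, p4, p7}.
From p2 via epsilon: add p12.
From p7 via epsilon: add p3, p6.
From p6 via epsilon: add p1.
From p12 via epsilon: add p11.
From p1 via epsilon: add p5.
No new states can be added; the closed set is {p1, p2, p3, p4, p5, p6, p7, p11, p12}.

{p1, p2, p3, p4, p5, p6, p7, p11, p12}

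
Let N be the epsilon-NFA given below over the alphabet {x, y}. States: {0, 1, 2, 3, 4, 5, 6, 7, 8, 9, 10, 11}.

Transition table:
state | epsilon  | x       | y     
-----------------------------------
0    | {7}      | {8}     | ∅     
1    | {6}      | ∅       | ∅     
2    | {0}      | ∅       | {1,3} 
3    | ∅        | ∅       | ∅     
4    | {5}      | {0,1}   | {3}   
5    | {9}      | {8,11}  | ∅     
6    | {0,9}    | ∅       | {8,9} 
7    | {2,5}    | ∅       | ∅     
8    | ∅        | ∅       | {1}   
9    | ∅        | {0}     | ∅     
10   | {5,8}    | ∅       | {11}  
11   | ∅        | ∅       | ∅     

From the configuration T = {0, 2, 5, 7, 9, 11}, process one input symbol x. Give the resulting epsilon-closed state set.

0 on x → {8}.
5 on x → {8, 11}.
9 on x → {0}.
No x-transition from 2, 7, 11.
Union after reading x: {0, 8, 11}.
Now take the epsilon-closure:
From 0 via epsilon: add 7.
From 7 via epsilon: add 2, 5.
From 5 via epsilon: add 9.
No new states can be added; the closed set is {0, 2, 5, 7, 8, 9, 11}.

{0, 2, 5, 7, 8, 9, 11}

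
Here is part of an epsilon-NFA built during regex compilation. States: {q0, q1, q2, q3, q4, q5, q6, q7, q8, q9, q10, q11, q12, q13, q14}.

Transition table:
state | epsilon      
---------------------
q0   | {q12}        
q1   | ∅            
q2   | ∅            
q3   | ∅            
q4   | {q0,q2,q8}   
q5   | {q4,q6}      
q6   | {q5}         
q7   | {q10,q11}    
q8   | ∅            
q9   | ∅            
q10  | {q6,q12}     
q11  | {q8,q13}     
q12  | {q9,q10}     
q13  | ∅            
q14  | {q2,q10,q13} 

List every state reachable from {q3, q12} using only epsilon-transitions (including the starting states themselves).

{q0, q2, q3, q4, q5, q6, q8, q9, q10, q12}

Start with {q3, q12}.
From q12 via epsilon: add q9, q10.
From q10 via epsilon: add q6.
From q6 via epsilon: add q5.
From q5 via epsilon: add q4.
From q4 via epsilon: add q0, q2, q8.
No new states can be added; the closed set is {q0, q2, q3, q4, q5, q6, q8, q9, q10, q12}.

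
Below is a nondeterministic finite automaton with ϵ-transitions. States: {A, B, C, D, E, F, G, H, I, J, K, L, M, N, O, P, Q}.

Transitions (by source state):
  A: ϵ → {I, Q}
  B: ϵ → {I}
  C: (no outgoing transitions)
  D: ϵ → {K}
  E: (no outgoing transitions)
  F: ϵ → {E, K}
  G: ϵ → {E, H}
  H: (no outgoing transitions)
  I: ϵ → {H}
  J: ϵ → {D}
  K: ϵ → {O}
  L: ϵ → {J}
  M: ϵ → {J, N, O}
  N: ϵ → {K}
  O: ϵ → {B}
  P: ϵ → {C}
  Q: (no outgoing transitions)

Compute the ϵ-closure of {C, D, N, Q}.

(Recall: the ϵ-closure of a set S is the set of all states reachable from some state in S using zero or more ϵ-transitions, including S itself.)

Start with {C, D, N, Q}.
From D via ϵ: add K.
From K via ϵ: add O.
From O via ϵ: add B.
From B via ϵ: add I.
From I via ϵ: add H.
No new states can be added; the closed set is {B, C, D, H, I, K, N, O, Q}.

{B, C, D, H, I, K, N, O, Q}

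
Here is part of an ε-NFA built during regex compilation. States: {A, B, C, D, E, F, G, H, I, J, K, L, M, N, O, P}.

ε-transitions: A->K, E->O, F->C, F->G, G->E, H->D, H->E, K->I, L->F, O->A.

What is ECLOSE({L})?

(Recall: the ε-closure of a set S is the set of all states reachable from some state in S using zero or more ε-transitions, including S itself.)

{A, C, E, F, G, I, K, L, O}

Start with {L}.
From L via ε: add F.
From F via ε: add C, G.
From G via ε: add E.
From E via ε: add O.
From O via ε: add A.
From A via ε: add K.
From K via ε: add I.
No new states can be added; the closed set is {A, C, E, F, G, I, K, L, O}.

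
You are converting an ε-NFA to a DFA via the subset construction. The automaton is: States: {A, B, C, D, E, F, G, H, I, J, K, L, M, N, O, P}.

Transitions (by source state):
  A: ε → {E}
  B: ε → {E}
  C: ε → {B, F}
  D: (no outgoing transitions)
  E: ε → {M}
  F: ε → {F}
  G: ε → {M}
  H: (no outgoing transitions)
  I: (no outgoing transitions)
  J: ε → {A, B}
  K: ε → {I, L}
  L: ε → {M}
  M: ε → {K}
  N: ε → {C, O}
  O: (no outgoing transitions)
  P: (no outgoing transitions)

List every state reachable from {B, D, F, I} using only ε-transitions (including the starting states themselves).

{B, D, E, F, I, K, L, M}

Start with {B, D, F, I}.
From B via ε: add E.
From E via ε: add M.
From M via ε: add K.
From K via ε: add L.
No new states can be added; the closed set is {B, D, E, F, I, K, L, M}.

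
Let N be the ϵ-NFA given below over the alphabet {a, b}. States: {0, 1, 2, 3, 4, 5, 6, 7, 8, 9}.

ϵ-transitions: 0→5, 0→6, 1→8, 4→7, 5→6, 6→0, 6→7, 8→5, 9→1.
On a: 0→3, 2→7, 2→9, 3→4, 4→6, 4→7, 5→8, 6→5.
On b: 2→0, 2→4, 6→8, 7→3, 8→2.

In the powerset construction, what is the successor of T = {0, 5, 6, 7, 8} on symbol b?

6 on b → {8}.
7 on b → {3}.
8 on b → {2}.
No b-transition from 0, 5.
Union after reading b: {2, 3, 8}.
Now take the ϵ-closure:
From 8 via ϵ: add 5.
From 5 via ϵ: add 6.
From 6 via ϵ: add 0, 7.
No new states can be added; the closed set is {0, 2, 3, 5, 6, 7, 8}.

{0, 2, 3, 5, 6, 7, 8}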